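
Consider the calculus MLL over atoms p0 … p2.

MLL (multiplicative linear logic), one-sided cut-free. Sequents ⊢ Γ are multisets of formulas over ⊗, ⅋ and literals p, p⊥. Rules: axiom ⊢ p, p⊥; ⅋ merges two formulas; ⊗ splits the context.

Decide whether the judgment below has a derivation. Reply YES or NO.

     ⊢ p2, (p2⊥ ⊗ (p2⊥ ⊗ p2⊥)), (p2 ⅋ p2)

Derivation trace:
[⅋]  ⊢ p2, (p2⊥ ⊗ (p2⊥ ⊗ p2⊥)), (p2 ⅋ p2)
  [⊗]  ⊢ p2, p2, p2, (p2⊥ ⊗ (p2⊥ ⊗ p2⊥))
    [Ax]  ⊢ p2, p2⊥
    [⊗]  ⊢ p2, p2, (p2⊥ ⊗ p2⊥)
      [Ax]  ⊢ p2, p2⊥
      [Ax]  ⊢ p2, p2⊥

Result: YES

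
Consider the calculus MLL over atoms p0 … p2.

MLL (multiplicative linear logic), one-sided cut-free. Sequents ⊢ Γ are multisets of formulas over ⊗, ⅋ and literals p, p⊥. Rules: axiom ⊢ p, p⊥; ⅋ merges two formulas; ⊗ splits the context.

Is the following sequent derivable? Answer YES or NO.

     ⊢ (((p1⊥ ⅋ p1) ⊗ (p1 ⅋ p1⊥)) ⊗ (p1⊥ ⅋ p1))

Derivation trace:
[⊗]  ⊢ (((p1⊥ ⅋ p1) ⊗ (p1 ⅋ p1⊥)) ⊗ (p1⊥ ⅋ p1))
  [⊗]  ⊢ ((p1⊥ ⅋ p1) ⊗ (p1 ⅋ p1⊥))
    [⅋]  ⊢ (p1⊥ ⅋ p1)
      [Ax]  ⊢ p1, p1⊥
    [⅋]  ⊢ (p1 ⅋ p1⊥)
      [Ax]  ⊢ p1, p1⊥
  [⅋]  ⊢ (p1⊥ ⅋ p1)
    [Ax]  ⊢ p1, p1⊥

Result: YES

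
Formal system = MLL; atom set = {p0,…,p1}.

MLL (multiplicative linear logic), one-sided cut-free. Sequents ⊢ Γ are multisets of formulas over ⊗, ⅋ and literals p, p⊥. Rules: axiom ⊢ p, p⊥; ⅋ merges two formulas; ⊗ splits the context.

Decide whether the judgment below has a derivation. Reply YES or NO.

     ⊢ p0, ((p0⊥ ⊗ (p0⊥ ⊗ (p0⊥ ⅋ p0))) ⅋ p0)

Proof tree:
[⅋]  ⊢ p0, ((p0⊥ ⊗ (p0⊥ ⊗ (p0⊥ ⅋ p0))) ⅋ p0)
  [⊗]  ⊢ p0, p0, (p0⊥ ⊗ (p0⊥ ⊗ (p0⊥ ⅋ p0)))
    [Ax]  ⊢ p0, p0⊥
    [⊗]  ⊢ p0, (p0⊥ ⊗ (p0⊥ ⅋ p0))
      [Ax]  ⊢ p0, p0⊥
      [⅋]  ⊢ (p0⊥ ⅋ p0)
        [Ax]  ⊢ p0, p0⊥

Result: YES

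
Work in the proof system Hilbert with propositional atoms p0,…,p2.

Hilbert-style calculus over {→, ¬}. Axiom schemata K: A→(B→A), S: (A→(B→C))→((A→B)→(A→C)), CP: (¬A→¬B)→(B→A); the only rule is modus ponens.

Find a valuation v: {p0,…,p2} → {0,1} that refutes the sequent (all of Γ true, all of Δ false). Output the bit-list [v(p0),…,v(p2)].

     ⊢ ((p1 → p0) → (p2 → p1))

Enumerate valuations to refute Γ ⊢ Δ:
  v=000: Γ:[] Δ:[((p1 → p0) → (p2 → p1))=T] refutes=False
  v=001: Γ:[] Δ:[((p1 → p0) → (p2 → p1))=F] refutes=True  ← countermodel

Result: [0, 0, 1]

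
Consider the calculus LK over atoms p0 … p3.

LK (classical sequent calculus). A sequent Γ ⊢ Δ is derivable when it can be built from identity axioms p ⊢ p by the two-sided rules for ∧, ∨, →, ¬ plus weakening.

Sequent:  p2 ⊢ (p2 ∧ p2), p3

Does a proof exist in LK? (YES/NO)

Derivation (root first):
[WR] p2 ⊢ (p2 ∧ p2), p3
  [∧R] p2 ⊢ (p2 ∧ p2)
    [Ax] p2 ⊢ p2
    [Ax] p2 ⊢ p2

Result: YES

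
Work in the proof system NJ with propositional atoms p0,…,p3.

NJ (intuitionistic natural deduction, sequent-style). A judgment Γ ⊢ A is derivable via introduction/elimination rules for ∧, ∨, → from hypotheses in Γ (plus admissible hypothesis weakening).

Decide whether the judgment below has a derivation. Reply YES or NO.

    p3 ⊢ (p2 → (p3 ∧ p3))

Derivation trace:
[→I] p3 ⊢ (p2 → (p3 ∧ p3))
  [Wk] p3, p2 ⊢ (p3 ∧ p3)
    [∧I] p3 ⊢ (p3 ∧ p3)
      [Ax] p3 ⊢ p3
      [Ax] p3 ⊢ p3

Result: YES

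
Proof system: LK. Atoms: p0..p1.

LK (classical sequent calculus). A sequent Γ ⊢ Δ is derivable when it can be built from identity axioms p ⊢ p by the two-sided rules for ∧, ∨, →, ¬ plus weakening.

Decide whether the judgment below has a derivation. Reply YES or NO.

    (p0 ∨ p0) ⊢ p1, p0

Derivation trace:
[∨L] (p0 ∨ p0) ⊢ p1, p0
  [Ax] p0 ⊢ p0
  [WR] p0 ⊢ p0, p0, p1
    [WR] p0 ⊢ p0, p0
      [Ax] p0 ⊢ p0

Result: YES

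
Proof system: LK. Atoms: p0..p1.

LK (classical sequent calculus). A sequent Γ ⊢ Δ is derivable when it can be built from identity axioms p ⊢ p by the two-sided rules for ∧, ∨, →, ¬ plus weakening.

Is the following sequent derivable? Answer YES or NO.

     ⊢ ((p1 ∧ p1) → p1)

Proof tree:
[→R]  ⊢ ((p1 ∧ p1) → p1)
  [∧L] (p1 ∧ p1) ⊢ p1
    [WL] p1, p1 ⊢ p1
      [Ax] p1 ⊢ p1

Result: YES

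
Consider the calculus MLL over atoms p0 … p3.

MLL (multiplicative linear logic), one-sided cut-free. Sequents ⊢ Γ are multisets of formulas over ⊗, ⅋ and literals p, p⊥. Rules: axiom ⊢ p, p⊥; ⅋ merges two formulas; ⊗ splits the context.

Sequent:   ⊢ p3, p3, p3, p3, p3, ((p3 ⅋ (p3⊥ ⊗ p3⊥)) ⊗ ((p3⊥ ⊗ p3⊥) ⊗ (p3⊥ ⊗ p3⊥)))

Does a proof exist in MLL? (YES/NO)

Proof tree:
[⊗]  ⊢ p3, p3, p3, p3, p3, ((p3 ⅋ (p3⊥ ⊗ p3⊥)) ⊗ ((p3⊥ ⊗ p3⊥) ⊗ (p3⊥ ⊗ p3⊥)))
  [⅋]  ⊢ p3, (p3 ⅋ (p3⊥ ⊗ p3⊥))
    [⊗]  ⊢ p3, p3, (p3⊥ ⊗ p3⊥)
      [Ax]  ⊢ p3, p3⊥
      [Ax]  ⊢ p3, p3⊥
  [⊗]  ⊢ p3, p3, p3, p3, ((p3⊥ ⊗ p3⊥) ⊗ (p3⊥ ⊗ p3⊥))
    [⊗]  ⊢ p3, p3, (p3⊥ ⊗ p3⊥)
      [Ax]  ⊢ p3, p3⊥
      [Ax]  ⊢ p3, p3⊥
    [⊗]  ⊢ p3, p3, (p3⊥ ⊗ p3⊥)
      [Ax]  ⊢ p3, p3⊥
      [Ax]  ⊢ p3, p3⊥

Result: YES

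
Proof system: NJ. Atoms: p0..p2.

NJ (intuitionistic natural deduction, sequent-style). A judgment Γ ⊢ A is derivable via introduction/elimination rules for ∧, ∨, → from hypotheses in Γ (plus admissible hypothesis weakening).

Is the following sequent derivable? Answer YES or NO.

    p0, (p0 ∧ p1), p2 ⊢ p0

Derivation trace:
[Wk] p0, (p0 ∧ p1), p2 ⊢ p0
  [Wk] p0, (p0 ∧ p1) ⊢ p0
    [Ax] p0 ⊢ p0

Result: YES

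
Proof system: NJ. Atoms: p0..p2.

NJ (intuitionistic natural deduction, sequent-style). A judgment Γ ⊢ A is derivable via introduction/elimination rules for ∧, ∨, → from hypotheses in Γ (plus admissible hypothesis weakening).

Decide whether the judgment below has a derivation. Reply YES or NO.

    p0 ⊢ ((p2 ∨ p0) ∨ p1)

Derivation (root first):
[∨I₁] p0 ⊢ ((p2 ∨ p0) ∨ p1)
  [∨I₂] p0 ⊢ (p2 ∨ p0)
    [Ax] p0 ⊢ p0

Result: YES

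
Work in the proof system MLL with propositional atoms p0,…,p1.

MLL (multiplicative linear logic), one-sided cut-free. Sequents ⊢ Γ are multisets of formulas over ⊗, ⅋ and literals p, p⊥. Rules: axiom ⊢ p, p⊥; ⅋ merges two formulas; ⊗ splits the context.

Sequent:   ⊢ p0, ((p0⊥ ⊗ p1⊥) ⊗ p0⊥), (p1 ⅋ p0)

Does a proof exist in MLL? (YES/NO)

Proof tree:
[⅋]  ⊢ p0, ((p0⊥ ⊗ p1⊥) ⊗ p0⊥), (p1 ⅋ p0)
  [⊗]  ⊢ p0, p1, p0, ((p0⊥ ⊗ p1⊥) ⊗ p0⊥)
    [⊗]  ⊢ p0, p1, (p0⊥ ⊗ p1⊥)
      [Ax]  ⊢ p0, p0⊥
      [Ax]  ⊢ p1, p1⊥
    [Ax]  ⊢ p0, p0⊥

Result: YES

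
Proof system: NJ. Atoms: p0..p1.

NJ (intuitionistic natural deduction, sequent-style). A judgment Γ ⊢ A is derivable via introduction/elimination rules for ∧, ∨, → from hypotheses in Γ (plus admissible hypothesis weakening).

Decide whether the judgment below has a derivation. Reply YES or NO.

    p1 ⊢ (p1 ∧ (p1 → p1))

Derivation trace:
[∧I] p1 ⊢ (p1 ∧ (p1 → p1))
  [Ax] p1 ⊢ p1
  [→I]  ⊢ (p1 → p1)
    [Ax] p1 ⊢ p1

Result: YES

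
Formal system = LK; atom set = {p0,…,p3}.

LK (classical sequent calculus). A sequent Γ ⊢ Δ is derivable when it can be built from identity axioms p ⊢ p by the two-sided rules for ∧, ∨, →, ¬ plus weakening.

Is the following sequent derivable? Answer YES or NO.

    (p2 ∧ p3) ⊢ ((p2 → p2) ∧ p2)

Derivation (root first):
[∧L] (p2 ∧ p3) ⊢ ((p2 → p2) ∧ p2)
  [∧R] p2, p3 ⊢ ((p2 → p2) ∧ p2)
    [→R]  ⊢ (p2 → p2)
      [Ax] p2 ⊢ p2
    [WL] p2, p3 ⊢ p2
      [Ax] p2 ⊢ p2

Result: YES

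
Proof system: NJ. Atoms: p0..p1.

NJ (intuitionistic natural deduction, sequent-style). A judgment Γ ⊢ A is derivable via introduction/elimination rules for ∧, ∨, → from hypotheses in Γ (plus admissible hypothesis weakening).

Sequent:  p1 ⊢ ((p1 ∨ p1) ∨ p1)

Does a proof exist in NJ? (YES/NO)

Derivation (root first):
[∨I₁] p1 ⊢ ((p1 ∨ p1) ∨ p1)
  [∨I₁] p1 ⊢ (p1 ∨ p1)
    [Ax] p1 ⊢ p1

Result: YES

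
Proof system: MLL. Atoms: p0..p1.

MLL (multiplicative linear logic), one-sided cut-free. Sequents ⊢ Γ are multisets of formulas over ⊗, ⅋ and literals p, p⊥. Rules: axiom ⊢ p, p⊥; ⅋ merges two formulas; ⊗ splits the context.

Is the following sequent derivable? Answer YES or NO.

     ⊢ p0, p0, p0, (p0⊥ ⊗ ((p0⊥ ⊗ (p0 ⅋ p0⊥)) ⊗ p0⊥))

Proof tree:
[⊗]  ⊢ p0, p0, p0, (p0⊥ ⊗ ((p0⊥ ⊗ (p0 ⅋ p0⊥)) ⊗ p0⊥))
  [Ax]  ⊢ p0, p0⊥
  [⊗]  ⊢ p0, p0, ((p0⊥ ⊗ (p0 ⅋ p0⊥)) ⊗ p0⊥)
    [⊗]  ⊢ p0, (p0⊥ ⊗ (p0 ⅋ p0⊥))
      [Ax]  ⊢ p0, p0⊥
      [⅋]  ⊢ (p0 ⅋ p0⊥)
        [Ax]  ⊢ p0, p0⊥
    [Ax]  ⊢ p0, p0⊥

Result: YES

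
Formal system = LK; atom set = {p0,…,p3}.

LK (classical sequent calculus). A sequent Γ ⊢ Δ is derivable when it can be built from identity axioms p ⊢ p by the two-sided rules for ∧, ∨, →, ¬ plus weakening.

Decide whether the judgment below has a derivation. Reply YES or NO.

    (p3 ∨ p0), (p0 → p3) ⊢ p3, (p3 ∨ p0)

Proof tree:
[→L] (p3 ∨ p0), (p0 → p3) ⊢ p3, (p3 ∨ p0)
  [∨L] (p3 ∨ p0) ⊢ p3, p0
    [Ax] p3 ⊢ p3
    [Ax] p0 ⊢ p0
  [∨R] p3 ⊢ (p3 ∨ p0)
    [WR] p3 ⊢ p3, p0
      [Ax] p3 ⊢ p3

Result: YES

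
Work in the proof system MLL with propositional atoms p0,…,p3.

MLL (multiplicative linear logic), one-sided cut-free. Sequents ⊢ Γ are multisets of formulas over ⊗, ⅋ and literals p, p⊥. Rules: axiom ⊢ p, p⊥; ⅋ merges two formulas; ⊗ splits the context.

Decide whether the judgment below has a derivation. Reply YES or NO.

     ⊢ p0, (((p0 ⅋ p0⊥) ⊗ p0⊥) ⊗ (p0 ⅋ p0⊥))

Derivation (root first):
[⊗]  ⊢ p0, (((p0 ⅋ p0⊥) ⊗ p0⊥) ⊗ (p0 ⅋ p0⊥))
  [⊗]  ⊢ p0, ((p0 ⅋ p0⊥) ⊗ p0⊥)
    [⅋]  ⊢ (p0 ⅋ p0⊥)
      [Ax]  ⊢ p0, p0⊥
    [Ax]  ⊢ p0, p0⊥
  [⅋]  ⊢ (p0 ⅋ p0⊥)
    [Ax]  ⊢ p0, p0⊥

Result: YES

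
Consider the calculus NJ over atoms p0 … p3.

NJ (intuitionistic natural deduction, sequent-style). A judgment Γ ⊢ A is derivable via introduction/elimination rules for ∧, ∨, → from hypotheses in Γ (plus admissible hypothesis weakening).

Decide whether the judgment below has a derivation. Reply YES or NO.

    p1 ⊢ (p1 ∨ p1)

Derivation trace:
[∨I₂] p1 ⊢ (p1 ∨ p1)
  [→E] p1 ⊢ p1
    [→I]  ⊢ (p1 → p1)
      [Ax] p1 ⊢ p1
    [Ax] p1 ⊢ p1

Result: YES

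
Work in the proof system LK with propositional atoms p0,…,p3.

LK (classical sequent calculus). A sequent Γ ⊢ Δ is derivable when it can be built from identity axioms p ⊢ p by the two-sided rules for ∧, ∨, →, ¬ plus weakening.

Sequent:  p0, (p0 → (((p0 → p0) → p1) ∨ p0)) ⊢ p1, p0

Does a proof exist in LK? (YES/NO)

Proof tree:
[→L] p0, (p0 → (((p0 → p0) → p1) ∨ p0)) ⊢ p1, p0
  [Ax] p0 ⊢ p0
  [∨L] (((p0 → p0) → p1) ∨ p0) ⊢ p1, p0
    [→L] ((p0 → p0) → p1) ⊢ p1
      [→R]  ⊢ (p0 → p0)
        [Ax] p0 ⊢ p0
      [Ax] p1 ⊢ p1
    [Ax] p0 ⊢ p0

Result: YES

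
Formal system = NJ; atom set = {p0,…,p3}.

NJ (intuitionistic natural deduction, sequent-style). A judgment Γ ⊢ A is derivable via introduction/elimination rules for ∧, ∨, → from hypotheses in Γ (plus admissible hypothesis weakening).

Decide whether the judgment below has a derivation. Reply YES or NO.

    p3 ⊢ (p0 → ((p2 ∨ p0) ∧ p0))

Derivation (root first):
[→I] p3 ⊢ (p0 → ((p2 ∨ p0) ∧ p0))
  [∧I] p3, p0 ⊢ ((p2 ∨ p0) ∧ p0)
    [∨I₂] p0, p3 ⊢ (p2 ∨ p0)
      [Wk] p0, p3 ⊢ p0
        [Ax] p0 ⊢ p0
    [Wk] p0, p3 ⊢ p0
      [Ax] p0 ⊢ p0

Result: YES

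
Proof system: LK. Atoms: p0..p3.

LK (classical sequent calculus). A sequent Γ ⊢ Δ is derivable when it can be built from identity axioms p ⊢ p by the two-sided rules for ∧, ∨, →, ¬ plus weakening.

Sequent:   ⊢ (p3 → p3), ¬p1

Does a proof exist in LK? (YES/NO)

Derivation trace:
[¬R]  ⊢ (p3 → p3), ¬p1
  [WL] p1 ⊢ (p3 → p3)
    [→R]  ⊢ (p3 → p3)
      [Ax] p3 ⊢ p3

Result: YES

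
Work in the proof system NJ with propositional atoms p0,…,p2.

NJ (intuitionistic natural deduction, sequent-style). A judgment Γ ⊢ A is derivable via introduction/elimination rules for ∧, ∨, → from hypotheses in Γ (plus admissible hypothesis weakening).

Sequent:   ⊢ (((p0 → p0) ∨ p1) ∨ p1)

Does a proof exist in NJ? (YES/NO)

Derivation trace:
[∨I₁]  ⊢ (((p0 → p0) ∨ p1) ∨ p1)
  [∨I₁]  ⊢ ((p0 → p0) ∨ p1)
    [→I]  ⊢ (p0 → p0)
      [Ax] p0 ⊢ p0

Result: YES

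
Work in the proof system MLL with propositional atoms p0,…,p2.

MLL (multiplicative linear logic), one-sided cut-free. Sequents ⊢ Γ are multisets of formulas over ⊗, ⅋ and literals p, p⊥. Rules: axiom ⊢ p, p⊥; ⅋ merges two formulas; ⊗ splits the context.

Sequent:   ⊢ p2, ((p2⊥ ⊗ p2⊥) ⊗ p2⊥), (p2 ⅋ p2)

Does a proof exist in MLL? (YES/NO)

Derivation trace:
[⅋]  ⊢ p2, ((p2⊥ ⊗ p2⊥) ⊗ p2⊥), (p2 ⅋ p2)
  [⊗]  ⊢ p2, p2, p2, ((p2⊥ ⊗ p2⊥) ⊗ p2⊥)
    [⊗]  ⊢ p2, p2, (p2⊥ ⊗ p2⊥)
      [Ax]  ⊢ p2, p2⊥
      [Ax]  ⊢ p2, p2⊥
    [Ax]  ⊢ p2, p2⊥

Result: YES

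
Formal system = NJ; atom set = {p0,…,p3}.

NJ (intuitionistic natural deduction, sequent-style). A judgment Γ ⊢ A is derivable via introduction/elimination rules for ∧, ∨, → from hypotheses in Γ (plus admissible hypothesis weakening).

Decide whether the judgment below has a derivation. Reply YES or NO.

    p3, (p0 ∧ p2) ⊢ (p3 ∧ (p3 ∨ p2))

Derivation (root first):
[Wk] p3, (p0 ∧ p2) ⊢ (p3 ∧ (p3 ∨ p2))
  [∧I] p3 ⊢ (p3 ∧ (p3 ∨ p2))
    [Ax] p3 ⊢ p3
    [∨I₁] p3 ⊢ (p3 ∨ p2)
      [Ax] p3 ⊢ p3

Result: YES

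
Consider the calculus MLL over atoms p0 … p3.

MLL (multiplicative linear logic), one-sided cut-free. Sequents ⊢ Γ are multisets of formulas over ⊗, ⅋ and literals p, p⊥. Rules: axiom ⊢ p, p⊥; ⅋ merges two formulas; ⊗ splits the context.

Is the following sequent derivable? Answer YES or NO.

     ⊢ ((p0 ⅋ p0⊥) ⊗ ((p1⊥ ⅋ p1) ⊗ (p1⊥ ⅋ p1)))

Derivation (root first):
[⊗]  ⊢ ((p0 ⅋ p0⊥) ⊗ ((p1⊥ ⅋ p1) ⊗ (p1⊥ ⅋ p1)))
  [⅋]  ⊢ (p0 ⅋ p0⊥)
    [Ax]  ⊢ p0, p0⊥
  [⊗]  ⊢ ((p1⊥ ⅋ p1) ⊗ (p1⊥ ⅋ p1))
    [⅋]  ⊢ (p1⊥ ⅋ p1)
      [Ax]  ⊢ p1, p1⊥
    [⅋]  ⊢ (p1⊥ ⅋ p1)
      [Ax]  ⊢ p1, p1⊥

Result: YES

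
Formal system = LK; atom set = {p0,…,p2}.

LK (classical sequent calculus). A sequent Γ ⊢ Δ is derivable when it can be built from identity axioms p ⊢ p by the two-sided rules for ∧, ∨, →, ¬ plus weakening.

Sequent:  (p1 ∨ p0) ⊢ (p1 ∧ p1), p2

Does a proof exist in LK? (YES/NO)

Enumerate valuations to refute Γ ⊢ Δ:
  v=000: Γ:[(p1 ∨ p0)=F] Δ:[(p1 ∧ p1)=F, p2=F] refutes=False
  v=001: Γ:[(p1 ∨ p0)=F] Δ:[(p1 ∧ p1)=F, p2=T] refutes=False
  v=010: Γ:[(p1 ∨ p0)=T] Δ:[(p1 ∧ p1)=T, p2=F] refutes=False
  v=011: Γ:[(p1 ∨ p0)=T] Δ:[(p1 ∧ p1)=T, p2=T] refutes=False
  v=100: Γ:[(p1 ∨ p0)=T] Δ:[(p1 ∧ p1)=F, p2=F] refutes=True  ← countermodel

Result: NO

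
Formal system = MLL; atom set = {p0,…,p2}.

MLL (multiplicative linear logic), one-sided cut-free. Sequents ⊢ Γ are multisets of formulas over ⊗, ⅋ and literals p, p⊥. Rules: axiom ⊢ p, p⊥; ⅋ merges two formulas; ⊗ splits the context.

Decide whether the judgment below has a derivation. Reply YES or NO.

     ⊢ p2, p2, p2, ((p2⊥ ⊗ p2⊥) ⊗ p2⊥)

Derivation trace:
[⊗]  ⊢ p2, p2, p2, ((p2⊥ ⊗ p2⊥) ⊗ p2⊥)
  [⊗]  ⊢ p2, p2, (p2⊥ ⊗ p2⊥)
    [Ax]  ⊢ p2, p2⊥
    [Ax]  ⊢ p2, p2⊥
  [Ax]  ⊢ p2, p2⊥

Result: YES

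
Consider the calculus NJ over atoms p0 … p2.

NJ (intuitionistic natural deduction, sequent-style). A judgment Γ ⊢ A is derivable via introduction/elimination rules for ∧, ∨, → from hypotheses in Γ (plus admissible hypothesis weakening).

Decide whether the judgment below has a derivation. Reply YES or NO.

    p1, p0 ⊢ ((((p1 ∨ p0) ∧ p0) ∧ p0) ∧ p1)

Derivation trace:
[∧I] p1, p0 ⊢ ((((p1 ∨ p0) ∧ p0) ∧ p0) ∧ p1)
  [∧I] p0 ⊢ (((p1 ∨ p0) ∧ p0) ∧ p0)
    [∧I] p0 ⊢ ((p1 ∨ p0) ∧ p0)
      [∨I₂] p0 ⊢ (p1 ∨ p0)
        [Ax] p0 ⊢ p0
      [Ax] p0 ⊢ p0
    [Ax] p0 ⊢ p0
  [Ax] p1 ⊢ p1

Result: YES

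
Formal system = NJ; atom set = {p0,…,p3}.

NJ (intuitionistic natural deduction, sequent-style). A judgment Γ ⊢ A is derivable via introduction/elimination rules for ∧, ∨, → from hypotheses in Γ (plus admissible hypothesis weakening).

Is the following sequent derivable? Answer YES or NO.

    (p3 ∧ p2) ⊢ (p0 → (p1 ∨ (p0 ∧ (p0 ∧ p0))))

Derivation (root first):
[→I] (p3 ∧ p2) ⊢ (p0 → (p1 ∨ (p0 ∧ (p0 ∧ p0))))
  [∨I₂] (p3 ∧ p2), p0 ⊢ (p1 ∨ (p0 ∧ (p0 ∧ p0)))
    [∧I] (p3 ∧ p2), p0 ⊢ (p0 ∧ (p0 ∧ p0))
      [Wk] p0, (p3 ∧ p2) ⊢ p0
        [Ax] p0 ⊢ p0
      [∧I] p0 ⊢ (p0 ∧ p0)
        [Ax] p0 ⊢ p0
        [Ax] p0 ⊢ p0

Result: YES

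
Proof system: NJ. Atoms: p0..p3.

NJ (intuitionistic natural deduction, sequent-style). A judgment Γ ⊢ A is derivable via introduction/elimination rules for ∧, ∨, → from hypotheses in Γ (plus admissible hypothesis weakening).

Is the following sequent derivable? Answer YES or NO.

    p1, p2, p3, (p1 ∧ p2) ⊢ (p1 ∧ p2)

Proof tree:
[∧I] p1, p2, p3, (p1 ∧ p2) ⊢ (p1 ∧ p2)
  [Wk] p1, p3 ⊢ p1
    [Ax] p1 ⊢ p1
  [Wk] p2, (p1 ∧ p2), p2 ⊢ p2
    [Wk] p2, (p1 ∧ p2) ⊢ p2
      [Ax] p2 ⊢ p2

Result: YES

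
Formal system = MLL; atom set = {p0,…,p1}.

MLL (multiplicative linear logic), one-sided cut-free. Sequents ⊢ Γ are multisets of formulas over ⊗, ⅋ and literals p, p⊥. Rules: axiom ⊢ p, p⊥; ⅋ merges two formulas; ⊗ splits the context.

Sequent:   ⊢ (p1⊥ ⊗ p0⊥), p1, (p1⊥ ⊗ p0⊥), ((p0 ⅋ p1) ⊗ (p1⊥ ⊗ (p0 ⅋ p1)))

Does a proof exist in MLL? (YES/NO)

Proof tree:
[⊗]  ⊢ (p1⊥ ⊗ p0⊥), p1, (p1⊥ ⊗ p0⊥), ((p0 ⅋ p1) ⊗ (p1⊥ ⊗ (p0 ⅋ p1)))
  [⅋]  ⊢ (p1⊥ ⊗ p0⊥), (p0 ⅋ p1)
    [⊗]  ⊢ p1, p0, (p1⊥ ⊗ p0⊥)
      [Ax]  ⊢ p1, p1⊥
      [Ax]  ⊢ p0, p0⊥
  [⊗]  ⊢ p1, (p1⊥ ⊗ p0⊥), (p1⊥ ⊗ (p0 ⅋ p1))
    [Ax]  ⊢ p1, p1⊥
    [⅋]  ⊢ (p1⊥ ⊗ p0⊥), (p0 ⅋ p1)
      [⊗]  ⊢ p1, p0, (p1⊥ ⊗ p0⊥)
        [Ax]  ⊢ p1, p1⊥
        [Ax]  ⊢ p0, p0⊥

Result: YES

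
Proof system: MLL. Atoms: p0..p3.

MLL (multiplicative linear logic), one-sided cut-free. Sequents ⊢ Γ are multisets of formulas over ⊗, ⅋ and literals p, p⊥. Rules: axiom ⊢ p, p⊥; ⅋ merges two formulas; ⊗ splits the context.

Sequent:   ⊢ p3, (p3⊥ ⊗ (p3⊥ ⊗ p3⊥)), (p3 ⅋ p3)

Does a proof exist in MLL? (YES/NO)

Derivation (root first):
[⅋]  ⊢ p3, (p3⊥ ⊗ (p3⊥ ⊗ p3⊥)), (p3 ⅋ p3)
  [⊗]  ⊢ p3, p3, p3, (p3⊥ ⊗ (p3⊥ ⊗ p3⊥))
    [Ax]  ⊢ p3, p3⊥
    [⊗]  ⊢ p3, p3, (p3⊥ ⊗ p3⊥)
      [Ax]  ⊢ p3, p3⊥
      [Ax]  ⊢ p3, p3⊥

Result: YES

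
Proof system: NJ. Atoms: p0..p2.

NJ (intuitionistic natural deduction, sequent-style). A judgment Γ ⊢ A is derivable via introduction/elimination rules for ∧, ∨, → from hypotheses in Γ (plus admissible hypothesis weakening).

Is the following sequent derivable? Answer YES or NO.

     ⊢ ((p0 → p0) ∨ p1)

Proof tree:
[∨I₁]  ⊢ ((p0 → p0) ∨ p1)
  [→I]  ⊢ (p0 → p0)
    [Ax] p0 ⊢ p0

Result: YES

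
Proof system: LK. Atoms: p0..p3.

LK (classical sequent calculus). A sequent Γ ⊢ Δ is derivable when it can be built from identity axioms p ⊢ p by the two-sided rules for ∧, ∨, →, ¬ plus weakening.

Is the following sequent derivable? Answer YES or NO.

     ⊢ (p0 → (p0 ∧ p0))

Proof tree:
[→R]  ⊢ (p0 → (p0 ∧ p0))
  [∧R] p0 ⊢ (p0 ∧ p0)
    [Ax] p0 ⊢ p0
    [Ax] p0 ⊢ p0

Result: YES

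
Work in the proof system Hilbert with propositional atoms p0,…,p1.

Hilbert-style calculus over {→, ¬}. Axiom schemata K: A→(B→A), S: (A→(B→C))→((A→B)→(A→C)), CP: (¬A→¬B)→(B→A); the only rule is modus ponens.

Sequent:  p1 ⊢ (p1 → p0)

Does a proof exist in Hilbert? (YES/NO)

Truth-table refutation:
  v=00: Γ:[p1=F] Δ:[(p1 → p0)=T] refutes=False
  v=01: Γ:[p1=T] Δ:[(p1 → p0)=F] refutes=True  ← countermodel

Result: NO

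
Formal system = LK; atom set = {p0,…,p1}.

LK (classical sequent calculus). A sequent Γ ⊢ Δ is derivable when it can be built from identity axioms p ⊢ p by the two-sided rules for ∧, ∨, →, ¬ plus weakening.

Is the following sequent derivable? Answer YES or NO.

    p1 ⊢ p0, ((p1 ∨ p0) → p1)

Derivation trace:
[WL] p1 ⊢ p0, ((p1 ∨ p0) → p1)
  [→R]  ⊢ p0, ((p1 ∨ p0) → p1)
    [∨L] (p1 ∨ p0) ⊢ p1, p0
      [Ax] p1 ⊢ p1
      [Ax] p0 ⊢ p0

Result: YES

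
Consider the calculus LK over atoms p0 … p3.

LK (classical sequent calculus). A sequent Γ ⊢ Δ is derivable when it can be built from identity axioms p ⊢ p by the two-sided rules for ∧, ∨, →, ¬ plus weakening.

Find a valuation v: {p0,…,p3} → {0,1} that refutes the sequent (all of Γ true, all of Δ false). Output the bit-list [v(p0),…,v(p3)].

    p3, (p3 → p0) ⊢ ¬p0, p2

Search for a countermodel by truth-table:
  v=0000: Γ:[p3=F, (p3 → p0)=T] Δ:[¬p0=T, p2=F] refutes=False
  v=0001: Γ:[p3=T, (p3 → p0)=F] Δ:[¬p0=T, p2=F] refutes=False
  v=0010: Γ:[p3=F, (p3 → p0)=T] Δ:[¬p0=T, p2=T] refutes=False
  v=0011: Γ:[p3=T, (p3 → p0)=F] Δ:[¬p0=T, p2=T] refutes=False
  v=0100: Γ:[p3=F, (p3 → p0)=T] Δ:[¬p0=T, p2=F] refutes=False
  v=0101: Γ:[p3=T, (p3 → p0)=F] Δ:[¬p0=T, p2=F] refutes=False
  v=0110: Γ:[p3=F, (p3 → p0)=T] Δ:[¬p0=T, p2=T] refutes=False
  v=0111: Γ:[p3=T, (p3 → p0)=F] Δ:[¬p0=T, p2=T] refutes=False
  v=1000: Γ:[p3=F, (p3 → p0)=T] Δ:[¬p0=F, p2=F] refutes=False
  v=1001: Γ:[p3=T, (p3 → p0)=T] Δ:[¬p0=F, p2=F] refutes=True  ← countermodel

Result: [1, 0, 0, 1]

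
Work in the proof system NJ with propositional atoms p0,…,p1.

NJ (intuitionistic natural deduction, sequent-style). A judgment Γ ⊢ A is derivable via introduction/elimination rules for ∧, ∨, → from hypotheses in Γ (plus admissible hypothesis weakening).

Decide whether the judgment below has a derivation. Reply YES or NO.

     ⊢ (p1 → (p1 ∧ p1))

Proof tree:
[→I]  ⊢ (p1 → (p1 ∧ p1))
  [∧I] p1 ⊢ (p1 ∧ p1)
    [Ax] p1 ⊢ p1
    [Ax] p1 ⊢ p1

Result: YES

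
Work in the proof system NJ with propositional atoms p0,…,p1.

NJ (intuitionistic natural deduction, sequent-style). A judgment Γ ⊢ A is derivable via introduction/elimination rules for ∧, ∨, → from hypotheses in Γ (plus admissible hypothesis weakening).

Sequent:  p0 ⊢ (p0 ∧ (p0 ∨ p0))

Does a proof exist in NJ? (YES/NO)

Derivation trace:
[∧I] p0 ⊢ (p0 ∧ (p0 ∨ p0))
  [Ax] p0 ⊢ p0
  [Wk] p0, p0 ⊢ (p0 ∨ p0)
    [∨I₁] p0 ⊢ (p0 ∨ p0)
      [Ax] p0 ⊢ p0

Result: YES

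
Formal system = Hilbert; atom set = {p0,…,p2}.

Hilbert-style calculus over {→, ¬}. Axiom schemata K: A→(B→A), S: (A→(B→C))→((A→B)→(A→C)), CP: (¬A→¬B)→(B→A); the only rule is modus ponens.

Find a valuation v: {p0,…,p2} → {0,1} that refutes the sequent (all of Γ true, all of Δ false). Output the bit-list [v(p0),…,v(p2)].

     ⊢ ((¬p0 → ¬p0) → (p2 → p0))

Search for a countermodel by truth-table:
  v=000: Γ:[] Δ:[((¬p0 → ¬p0) → (p2 → p0))=T] refutes=False
  v=001: Γ:[] Δ:[((¬p0 → ¬p0) → (p2 → p0))=F] refutes=True  ← countermodel

Result: [0, 0, 1]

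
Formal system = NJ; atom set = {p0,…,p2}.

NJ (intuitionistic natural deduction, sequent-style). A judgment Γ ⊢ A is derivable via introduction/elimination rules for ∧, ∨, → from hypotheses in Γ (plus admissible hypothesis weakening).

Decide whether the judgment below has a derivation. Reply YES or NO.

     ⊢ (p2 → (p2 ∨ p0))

Derivation (root first):
[→I]  ⊢ (p2 → (p2 ∨ p0))
  [∨I₁] p2 ⊢ (p2 ∨ p0)
    [Ax] p2 ⊢ p2

Result: YES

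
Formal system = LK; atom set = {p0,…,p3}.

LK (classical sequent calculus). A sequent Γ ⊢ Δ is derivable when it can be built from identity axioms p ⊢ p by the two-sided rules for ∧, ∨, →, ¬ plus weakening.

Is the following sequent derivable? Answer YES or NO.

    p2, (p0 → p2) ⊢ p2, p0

Derivation (root first):
[→L] p2, (p0 → p2) ⊢ p2, p0
  [WR] p2 ⊢ p2, p0
    [Ax] p2 ⊢ p2
  [WR] p2 ⊢ p2, p0
    [Ax] p2 ⊢ p2

Result: YES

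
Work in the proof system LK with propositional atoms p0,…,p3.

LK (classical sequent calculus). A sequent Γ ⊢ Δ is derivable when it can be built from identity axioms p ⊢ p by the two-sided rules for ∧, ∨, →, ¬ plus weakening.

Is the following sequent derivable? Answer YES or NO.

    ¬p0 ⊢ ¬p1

Enumerate valuations to refute Γ ⊢ Δ:
  v=0000: Γ:[¬p0=T] Δ:[¬p1=T] refutes=False
  v=0001: Γ:[¬p0=T] Δ:[¬p1=T] refutes=False
  v=0010: Γ:[¬p0=T] Δ:[¬p1=T] refutes=False
  v=0011: Γ:[¬p0=T] Δ:[¬p1=T] refutes=False
  v=0100: Γ:[¬p0=T] Δ:[¬p1=F] refutes=True  ← countermodel

Result: NO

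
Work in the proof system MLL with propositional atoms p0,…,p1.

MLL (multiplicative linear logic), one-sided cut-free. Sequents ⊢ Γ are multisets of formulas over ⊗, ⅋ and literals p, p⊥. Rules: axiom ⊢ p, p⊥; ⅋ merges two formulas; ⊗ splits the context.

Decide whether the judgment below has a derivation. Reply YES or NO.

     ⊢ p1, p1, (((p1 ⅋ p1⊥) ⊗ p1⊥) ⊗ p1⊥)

Derivation trace:
[⊗]  ⊢ p1, p1, (((p1 ⅋ p1⊥) ⊗ p1⊥) ⊗ p1⊥)
  [⊗]  ⊢ p1, ((p1 ⅋ p1⊥) ⊗ p1⊥)
    [⅋]  ⊢ (p1 ⅋ p1⊥)
      [Ax]  ⊢ p1, p1⊥
    [Ax]  ⊢ p1, p1⊥
  [Ax]  ⊢ p1, p1⊥

Result: YES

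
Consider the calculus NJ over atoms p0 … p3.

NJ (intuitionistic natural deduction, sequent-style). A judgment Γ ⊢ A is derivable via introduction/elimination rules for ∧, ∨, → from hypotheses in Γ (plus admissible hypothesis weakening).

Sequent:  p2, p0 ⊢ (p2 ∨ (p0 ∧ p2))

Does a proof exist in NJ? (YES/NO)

Derivation trace:
[∨I₂] p2, p0 ⊢ (p2 ∨ (p0 ∧ p2))
  [∧I] p2, p0 ⊢ (p0 ∧ p2)
    [Ax] p0 ⊢ p0
    [Ax] p2 ⊢ p2

Result: YES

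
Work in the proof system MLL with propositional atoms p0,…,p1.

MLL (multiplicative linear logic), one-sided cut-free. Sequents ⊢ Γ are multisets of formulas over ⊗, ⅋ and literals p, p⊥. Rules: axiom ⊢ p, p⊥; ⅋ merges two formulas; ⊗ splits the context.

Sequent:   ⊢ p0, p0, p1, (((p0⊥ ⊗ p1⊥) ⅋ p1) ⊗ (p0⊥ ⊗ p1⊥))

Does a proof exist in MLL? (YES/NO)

Derivation trace:
[⊗]  ⊢ p0, p0, p1, (((p0⊥ ⊗ p1⊥) ⅋ p1) ⊗ (p0⊥ ⊗ p1⊥))
  [⅋]  ⊢ p0, ((p0⊥ ⊗ p1⊥) ⅋ p1)
    [⊗]  ⊢ p0, p1, (p0⊥ ⊗ p1⊥)
      [Ax]  ⊢ p0, p0⊥
      [Ax]  ⊢ p1, p1⊥
  [⊗]  ⊢ p0, p1, (p0⊥ ⊗ p1⊥)
    [Ax]  ⊢ p0, p0⊥
    [Ax]  ⊢ p1, p1⊥

Result: YES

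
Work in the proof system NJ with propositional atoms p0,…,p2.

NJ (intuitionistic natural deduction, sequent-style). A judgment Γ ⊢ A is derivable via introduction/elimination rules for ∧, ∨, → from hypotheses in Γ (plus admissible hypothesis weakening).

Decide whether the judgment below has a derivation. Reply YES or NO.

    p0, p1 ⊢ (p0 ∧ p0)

Proof tree:
[Wk] p0, p1 ⊢ (p0 ∧ p0)
  [∧I] p0 ⊢ (p0 ∧ p0)
    [Ax] p0 ⊢ p0
    [Ax] p0 ⊢ p0

Result: YES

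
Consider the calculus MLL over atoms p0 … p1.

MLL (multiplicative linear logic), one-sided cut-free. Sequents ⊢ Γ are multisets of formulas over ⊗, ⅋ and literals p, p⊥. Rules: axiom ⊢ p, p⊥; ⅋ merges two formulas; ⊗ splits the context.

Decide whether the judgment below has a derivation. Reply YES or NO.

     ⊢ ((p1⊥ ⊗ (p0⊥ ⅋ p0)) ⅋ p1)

Derivation (root first):
[⅋]  ⊢ ((p1⊥ ⊗ (p0⊥ ⅋ p0)) ⅋ p1)
  [⊗]  ⊢ p1, (p1⊥ ⊗ (p0⊥ ⅋ p0))
    [Ax]  ⊢ p1, p1⊥
    [⅋]  ⊢ (p0⊥ ⅋ p0)
      [Ax]  ⊢ p0, p0⊥

Result: YES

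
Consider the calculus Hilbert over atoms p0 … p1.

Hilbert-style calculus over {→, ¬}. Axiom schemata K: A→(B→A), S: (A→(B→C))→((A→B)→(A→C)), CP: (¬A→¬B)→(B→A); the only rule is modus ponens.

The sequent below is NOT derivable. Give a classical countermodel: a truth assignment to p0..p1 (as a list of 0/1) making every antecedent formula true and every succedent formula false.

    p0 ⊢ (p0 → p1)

Enumerate valuations to refute Γ ⊢ Δ:
  v=00: Γ:[p0=F] Δ:[(p0 → p1)=T] refutes=False
  v=01: Γ:[p0=F] Δ:[(p0 → p1)=T] refutes=False
  v=10: Γ:[p0=T] Δ:[(p0 → p1)=F] refutes=True  ← countermodel

Result: [1, 0]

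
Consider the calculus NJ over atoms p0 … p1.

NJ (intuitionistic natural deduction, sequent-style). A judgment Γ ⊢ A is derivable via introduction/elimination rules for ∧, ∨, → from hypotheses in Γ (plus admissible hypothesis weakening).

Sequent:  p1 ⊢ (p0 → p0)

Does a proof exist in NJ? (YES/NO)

Derivation trace:
[→I] p1 ⊢ (p0 → p0)
  [Wk] p0, p1 ⊢ p0
    [Ax] p0 ⊢ p0

Result: YES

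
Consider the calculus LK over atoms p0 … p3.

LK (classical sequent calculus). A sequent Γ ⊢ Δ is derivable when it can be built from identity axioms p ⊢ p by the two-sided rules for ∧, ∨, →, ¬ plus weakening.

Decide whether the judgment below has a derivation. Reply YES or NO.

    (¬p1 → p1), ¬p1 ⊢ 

Derivation trace:
[¬L] (¬p1 → p1), ¬p1 ⊢ 
  [→L] (¬p1 → p1) ⊢ p1
    [¬R]  ⊢ p1, ¬p1
      [Ax] p1 ⊢ p1
    [Ax] p1 ⊢ p1

Result: YES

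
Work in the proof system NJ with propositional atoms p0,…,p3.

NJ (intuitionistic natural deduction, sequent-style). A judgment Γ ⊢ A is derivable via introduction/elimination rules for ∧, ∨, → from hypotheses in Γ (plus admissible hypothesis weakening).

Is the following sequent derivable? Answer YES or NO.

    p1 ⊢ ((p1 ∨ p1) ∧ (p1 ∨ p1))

Proof tree:
[∧I] p1 ⊢ ((p1 ∨ p1) ∧ (p1 ∨ p1))
  [∨I₁] p1 ⊢ (p1 ∨ p1)
    [Ax] p1 ⊢ p1
  [∨I₁] p1 ⊢ (p1 ∨ p1)
    [Ax] p1 ⊢ p1

Result: YES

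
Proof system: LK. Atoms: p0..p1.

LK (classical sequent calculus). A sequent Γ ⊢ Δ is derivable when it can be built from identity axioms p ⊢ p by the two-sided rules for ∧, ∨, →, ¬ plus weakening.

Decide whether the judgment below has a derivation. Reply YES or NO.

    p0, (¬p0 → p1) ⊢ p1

Search for a countermodel by truth-table:
  v=00: Γ:[p0=F, (¬p0 → p1)=F] Δ:[p1=F] refutes=False
  v=01: Γ:[p0=F, (¬p0 → p1)=T] Δ:[p1=T] refutes=False
  v=10: Γ:[p0=T, (¬p0 → p1)=T] Δ:[p1=F] refutes=True  ← countermodel

Result: NO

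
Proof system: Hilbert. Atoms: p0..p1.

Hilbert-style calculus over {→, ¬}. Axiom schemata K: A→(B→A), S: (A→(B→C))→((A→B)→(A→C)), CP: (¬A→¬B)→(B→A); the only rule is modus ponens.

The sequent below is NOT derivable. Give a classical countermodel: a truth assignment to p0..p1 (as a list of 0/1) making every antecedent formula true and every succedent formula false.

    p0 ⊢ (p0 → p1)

Search for a countermodel by truth-table:
  v=00: Γ:[p0=F] Δ:[(p0 → p1)=T] refutes=False
  v=01: Γ:[p0=F] Δ:[(p0 → p1)=T] refutes=False
  v=10: Γ:[p0=T] Δ:[(p0 → p1)=F] refutes=True  ← countermodel

Result: [1, 0]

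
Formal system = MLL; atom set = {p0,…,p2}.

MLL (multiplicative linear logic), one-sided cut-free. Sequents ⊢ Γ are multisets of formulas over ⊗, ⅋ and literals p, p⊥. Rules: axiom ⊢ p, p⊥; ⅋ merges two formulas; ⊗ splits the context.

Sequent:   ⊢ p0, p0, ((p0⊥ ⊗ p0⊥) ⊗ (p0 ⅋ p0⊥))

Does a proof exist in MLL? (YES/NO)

Derivation (root first):
[⊗]  ⊢ p0, p0, ((p0⊥ ⊗ p0⊥) ⊗ (p0 ⅋ p0⊥))
  [⊗]  ⊢ p0, p0, (p0⊥ ⊗ p0⊥)
    [Ax]  ⊢ p0, p0⊥
    [Ax]  ⊢ p0, p0⊥
  [⅋]  ⊢ (p0 ⅋ p0⊥)
    [Ax]  ⊢ p0, p0⊥

Result: YES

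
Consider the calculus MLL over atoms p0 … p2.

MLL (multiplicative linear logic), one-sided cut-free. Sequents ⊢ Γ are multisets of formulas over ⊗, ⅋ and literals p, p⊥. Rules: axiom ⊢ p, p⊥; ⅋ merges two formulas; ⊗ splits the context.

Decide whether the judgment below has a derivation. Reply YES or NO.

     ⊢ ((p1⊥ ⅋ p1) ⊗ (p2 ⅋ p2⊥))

Derivation trace:
[⊗]  ⊢ ((p1⊥ ⅋ p1) ⊗ (p2 ⅋ p2⊥))
  [⅋]  ⊢ (p1⊥ ⅋ p1)
    [Ax]  ⊢ p1, p1⊥
  [⅋]  ⊢ (p2 ⅋ p2⊥)
    [Ax]  ⊢ p2, p2⊥

Result: YES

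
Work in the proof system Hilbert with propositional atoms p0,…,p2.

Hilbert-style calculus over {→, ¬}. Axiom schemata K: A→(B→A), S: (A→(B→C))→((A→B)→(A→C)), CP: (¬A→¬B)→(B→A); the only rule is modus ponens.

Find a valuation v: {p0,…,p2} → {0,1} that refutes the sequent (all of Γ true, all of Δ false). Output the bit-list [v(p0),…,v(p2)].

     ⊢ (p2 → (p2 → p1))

Search for a countermodel by truth-table:
  v=000: Γ:[] Δ:[(p2 → (p2 → p1))=T] refutes=False
  v=001: Γ:[] Δ:[(p2 → (p2 → p1))=F] refutes=True  ← countermodel

Result: [0, 0, 1]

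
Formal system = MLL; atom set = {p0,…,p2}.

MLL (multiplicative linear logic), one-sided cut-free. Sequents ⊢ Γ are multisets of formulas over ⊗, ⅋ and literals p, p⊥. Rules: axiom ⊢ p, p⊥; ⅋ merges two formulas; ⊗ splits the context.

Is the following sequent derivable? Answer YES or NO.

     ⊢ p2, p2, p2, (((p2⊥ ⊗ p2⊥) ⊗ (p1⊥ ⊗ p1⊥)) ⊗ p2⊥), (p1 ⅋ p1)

Derivation (root first):
[⅋]  ⊢ p2, p2, p2, (((p2⊥ ⊗ p2⊥) ⊗ (p1⊥ ⊗ p1⊥)) ⊗ p2⊥), (p1 ⅋ p1)
  [⊗]  ⊢ p2, p2, p1, p1, p2, (((p2⊥ ⊗ p2⊥) ⊗ (p1⊥ ⊗ p1⊥)) ⊗ p2⊥)
    [⊗]  ⊢ p2, p2, p1, p1, ((p2⊥ ⊗ p2⊥) ⊗ (p1⊥ ⊗ p1⊥))
      [⊗]  ⊢ p2, p2, (p2⊥ ⊗ p2⊥)
        [Ax]  ⊢ p2, p2⊥
        [Ax]  ⊢ p2, p2⊥
      [⊗]  ⊢ p1, p1, (p1⊥ ⊗ p1⊥)
        [Ax]  ⊢ p1, p1⊥
        [Ax]  ⊢ p1, p1⊥
    [Ax]  ⊢ p2, p2⊥

Result: YES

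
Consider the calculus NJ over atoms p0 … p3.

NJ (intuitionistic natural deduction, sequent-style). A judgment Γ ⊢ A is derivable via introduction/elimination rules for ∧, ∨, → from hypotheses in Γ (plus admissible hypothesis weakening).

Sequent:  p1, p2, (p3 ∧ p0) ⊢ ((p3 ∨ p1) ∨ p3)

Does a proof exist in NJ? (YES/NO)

Derivation (root first):
[∨I₁] p1, p2, (p3 ∧ p0) ⊢ ((p3 ∨ p1) ∨ p3)
  [Wk] p1, p2, (p3 ∧ p0) ⊢ (p3 ∨ p1)
    [∨I₂] p1, p2 ⊢ (p3 ∨ p1)
      [Wk] p1, p2 ⊢ p1
        [Ax] p1 ⊢ p1

Result: YES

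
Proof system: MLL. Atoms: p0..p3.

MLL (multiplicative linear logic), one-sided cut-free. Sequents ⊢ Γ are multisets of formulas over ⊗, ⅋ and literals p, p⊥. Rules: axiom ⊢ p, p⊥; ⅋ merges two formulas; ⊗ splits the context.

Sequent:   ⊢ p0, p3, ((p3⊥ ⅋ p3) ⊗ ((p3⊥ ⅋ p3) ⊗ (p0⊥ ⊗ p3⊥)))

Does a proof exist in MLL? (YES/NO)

Proof tree:
[⊗]  ⊢ p0, p3, ((p3⊥ ⅋ p3) ⊗ ((p3⊥ ⅋ p3) ⊗ (p0⊥ ⊗ p3⊥)))
  [⅋]  ⊢ (p3⊥ ⅋ p3)
    [Ax]  ⊢ p3, p3⊥
  [⊗]  ⊢ p0, p3, ((p3⊥ ⅋ p3) ⊗ (p0⊥ ⊗ p3⊥))
    [⅋]  ⊢ (p3⊥ ⅋ p3)
      [Ax]  ⊢ p3, p3⊥
    [⊗]  ⊢ p0, p3, (p0⊥ ⊗ p3⊥)
      [Ax]  ⊢ p0, p0⊥
      [Ax]  ⊢ p3, p3⊥

Result: YES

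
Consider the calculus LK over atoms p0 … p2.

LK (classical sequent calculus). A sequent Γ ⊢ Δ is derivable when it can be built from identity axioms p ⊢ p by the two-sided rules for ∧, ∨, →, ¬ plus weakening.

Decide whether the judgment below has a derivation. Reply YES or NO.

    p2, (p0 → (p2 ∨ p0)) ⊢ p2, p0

Derivation trace:
[→L] p2, (p0 → (p2 ∨ p0)) ⊢ p2, p0
  [WR] p2 ⊢ p2, p0
    [Ax] p2 ⊢ p2
  [∨L] (p2 ∨ p0) ⊢ p2, p0
    [Ax] p2 ⊢ p2
    [Ax] p0 ⊢ p0

Result: YES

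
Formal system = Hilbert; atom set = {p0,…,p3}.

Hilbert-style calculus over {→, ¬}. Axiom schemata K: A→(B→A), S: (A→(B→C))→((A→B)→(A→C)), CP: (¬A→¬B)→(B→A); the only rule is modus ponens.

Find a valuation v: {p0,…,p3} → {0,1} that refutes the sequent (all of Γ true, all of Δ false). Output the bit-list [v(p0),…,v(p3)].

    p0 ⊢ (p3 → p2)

Search for a countermodel by truth-table:
  v=0000: Γ:[p0=F] Δ:[(p3 → p2)=T] refutes=False
  v=0001: Γ:[p0=F] Δ:[(p3 → p2)=F] refutes=False
  v=0010: Γ:[p0=F] Δ:[(p3 → p2)=T] refutes=False
  v=0011: Γ:[p0=F] Δ:[(p3 → p2)=T] refutes=False
  v=0100: Γ:[p0=F] Δ:[(p3 → p2)=T] refutes=False
  v=0101: Γ:[p0=F] Δ:[(p3 → p2)=F] refutes=False
  v=0110: Γ:[p0=F] Δ:[(p3 → p2)=T] refutes=False
  v=0111: Γ:[p0=F] Δ:[(p3 → p2)=T] refutes=False
  v=1000: Γ:[p0=T] Δ:[(p3 → p2)=T] refutes=False
  v=1001: Γ:[p0=T] Δ:[(p3 → p2)=F] refutes=True  ← countermodel

Result: [1, 0, 0, 1]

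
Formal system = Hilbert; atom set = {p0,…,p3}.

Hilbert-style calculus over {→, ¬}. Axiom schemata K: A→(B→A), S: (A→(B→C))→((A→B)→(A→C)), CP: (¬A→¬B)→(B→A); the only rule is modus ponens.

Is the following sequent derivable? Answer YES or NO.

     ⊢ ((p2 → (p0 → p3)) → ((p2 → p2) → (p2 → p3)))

Truth-table refutation:
  v=0000: Γ:[] Δ:[((p2 → (p0 → p3)) → ((p2 → p2) → (p2 → p3)))=T] refutes=False
  v=0001: Γ:[] Δ:[((p2 → (p0 → p3)) → ((p2 → p2) → (p2 → p3)))=T] refutes=False
  v=0010: Γ:[] Δ:[((p2 → (p0 → p3)) → ((p2 → p2) → (p2 → p3)))=F] refutes=True  ← countermodel

Result: NO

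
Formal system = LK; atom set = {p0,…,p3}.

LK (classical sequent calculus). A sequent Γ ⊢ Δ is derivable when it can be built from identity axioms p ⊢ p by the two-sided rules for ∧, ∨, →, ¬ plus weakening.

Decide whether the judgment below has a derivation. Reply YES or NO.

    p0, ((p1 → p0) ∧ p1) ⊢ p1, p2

Proof tree:
[∧L] p0, ((p1 → p0) ∧ p1) ⊢ p1, p2
  [WR] p1, p0, (p1 → p0) ⊢ p1, p2
    [→L] p1, p0, (p1 → p0) ⊢ p1
      [WL] p1, p0 ⊢ p1
        [Ax] p1 ⊢ p1
      [WL] p1, p0 ⊢ p1
        [Ax] p1 ⊢ p1

Result: YES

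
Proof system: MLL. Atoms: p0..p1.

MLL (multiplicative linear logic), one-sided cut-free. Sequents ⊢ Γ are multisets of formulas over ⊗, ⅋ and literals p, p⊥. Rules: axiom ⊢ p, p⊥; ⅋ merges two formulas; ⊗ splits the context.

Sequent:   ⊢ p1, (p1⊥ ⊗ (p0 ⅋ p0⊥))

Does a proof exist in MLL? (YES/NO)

Derivation (root first):
[⊗]  ⊢ p1, (p1⊥ ⊗ (p0 ⅋ p0⊥))
  [Ax]  ⊢ p1, p1⊥
  [⅋]  ⊢ (p0 ⅋ p0⊥)
    [Ax]  ⊢ p0, p0⊥

Result: YES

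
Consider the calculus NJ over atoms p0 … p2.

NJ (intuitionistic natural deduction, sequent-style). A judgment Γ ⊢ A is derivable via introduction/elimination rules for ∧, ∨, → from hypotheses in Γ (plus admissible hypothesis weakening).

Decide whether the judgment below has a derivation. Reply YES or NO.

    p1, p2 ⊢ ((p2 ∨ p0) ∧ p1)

Proof tree:
[∧I] p1, p2 ⊢ ((p2 ∨ p0) ∧ p1)
  [∨I₁] p2 ⊢ (p2 ∨ p0)
    [Ax] p2 ⊢ p2
  [Ax] p1 ⊢ p1

Result: YES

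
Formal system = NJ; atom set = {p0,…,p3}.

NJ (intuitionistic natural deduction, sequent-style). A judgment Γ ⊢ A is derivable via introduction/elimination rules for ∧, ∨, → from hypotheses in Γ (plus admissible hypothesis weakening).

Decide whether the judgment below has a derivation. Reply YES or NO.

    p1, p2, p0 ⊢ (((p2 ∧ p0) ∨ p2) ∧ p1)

Derivation (root first):
[∧I] p1, p2, p0 ⊢ (((p2 ∧ p0) ∨ p2) ∧ p1)
  [∨I₁] p2, p0 ⊢ ((p2 ∧ p0) ∨ p2)
    [∧I] p2, p0 ⊢ (p2 ∧ p0)
      [Ax] p2 ⊢ p2
      [Ax] p0 ⊢ p0
  [Ax] p1 ⊢ p1

Result: YES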